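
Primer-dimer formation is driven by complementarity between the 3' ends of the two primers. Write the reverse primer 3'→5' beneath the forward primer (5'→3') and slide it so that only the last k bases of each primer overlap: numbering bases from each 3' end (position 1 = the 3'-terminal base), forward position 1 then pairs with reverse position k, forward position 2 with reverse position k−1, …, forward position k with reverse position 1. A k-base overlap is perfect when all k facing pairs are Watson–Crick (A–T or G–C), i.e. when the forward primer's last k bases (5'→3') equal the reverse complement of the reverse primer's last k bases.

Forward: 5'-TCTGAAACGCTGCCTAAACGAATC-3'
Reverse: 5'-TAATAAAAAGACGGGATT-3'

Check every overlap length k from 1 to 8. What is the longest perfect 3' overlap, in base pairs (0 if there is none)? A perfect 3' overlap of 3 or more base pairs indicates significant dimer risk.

Last 8 bases (5'→3') — forward …AACGAATC, reverse …ACGGGATT.
Reverse complement of the reverse primer's last 8 bases: AATCCCGT; its first k bases are the reverse complement of the reverse primer's last k bases, so a perfect k-base overlap needs the forward primer's last k bases to equal them.
Comparing (forward last k vs required): k=1: C vs A ✗; k=2: TC vs AA ✗; k=3: ATC vs AAT ✗; k=4: AATC vs AATC ✓; k=5: GAATC vs AATCC ✗; k=6: CGAATC vs AATCCC ✗; k=7: ACGAATC vs AATCCCG ✗; k=8: AACGAATC vs AATCCCGT ✗.
Only k = 4 is perfect, so the longest perfect 3' overlap is 4.

Longest perfect overlap: 4 complementary base pairs; significant dimer risk (threshold 3).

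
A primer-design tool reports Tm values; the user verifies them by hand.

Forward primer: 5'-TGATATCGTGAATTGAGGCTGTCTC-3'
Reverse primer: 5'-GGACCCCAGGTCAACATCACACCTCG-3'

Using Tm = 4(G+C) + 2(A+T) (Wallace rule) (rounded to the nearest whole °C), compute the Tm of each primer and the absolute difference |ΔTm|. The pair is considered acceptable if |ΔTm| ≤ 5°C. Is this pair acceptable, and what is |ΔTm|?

|ΔTm| = 12°C; the pair is not acceptable.

Forward: A=5 T=9 G=7 C=4 → Tm = 2·14 + 4·11 = 72°C.
Reverse: A=7 T=3 G=5 C=11 → Tm = 2·10 + 4·16 = 84°C.
|ΔTm| = |72 − 84| = 12°C, > 5°C.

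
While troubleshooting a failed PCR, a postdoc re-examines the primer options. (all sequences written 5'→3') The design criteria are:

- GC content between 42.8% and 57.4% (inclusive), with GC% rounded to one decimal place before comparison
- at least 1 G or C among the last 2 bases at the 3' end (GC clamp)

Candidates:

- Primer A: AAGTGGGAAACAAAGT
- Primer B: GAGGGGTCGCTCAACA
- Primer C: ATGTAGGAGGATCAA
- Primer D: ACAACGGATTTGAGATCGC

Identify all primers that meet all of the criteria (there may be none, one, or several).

Primer D only.

Primer A (16 nt, A=8 T=2 G=5 C=1): GC 6/16 = 37.5%, outside 42.8–57.4% ✗; 3' end GT has 1 G/C ✓ — fails.
Primer B (16 nt, A=4 T=2 G=6 C=4): GC 10/16 = 62.5%, outside 42.8–57.4% ✗; 3' end CA has 1 G/C ✓ — fails.
Primer C (15 nt, A=6 T=3 G=5 C=1): GC 6/15 = 40.0%, outside 42.8–57.4% ✗; 3' end AA has 0 G/C, need ≥1 ✗ — fails.
Primer D (19 nt, A=6 T=4 G=5 C=4): GC 9/19 = 47.4% ✓; 3' end GC has 2 G/C ✓ — passes.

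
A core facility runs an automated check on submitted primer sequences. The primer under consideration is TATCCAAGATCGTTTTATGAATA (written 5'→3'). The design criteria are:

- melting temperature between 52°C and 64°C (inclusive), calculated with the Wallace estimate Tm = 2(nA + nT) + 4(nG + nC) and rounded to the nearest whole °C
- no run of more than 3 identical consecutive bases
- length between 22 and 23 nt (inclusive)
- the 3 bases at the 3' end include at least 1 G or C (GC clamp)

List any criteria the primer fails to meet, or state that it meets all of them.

Fails: homopolymer run, GC clamp.

Base counts: A=8, T=9, G=3, C=3 (length 23).
Tm: Tm = 2·17 + 4·6 = 58°C ✓
homopolymer run: longest run = 4, exceeds 3 ✗
length: length 23 ✓
GC clamp: 3' end ATA has 0 G/C, need ≥1 ✗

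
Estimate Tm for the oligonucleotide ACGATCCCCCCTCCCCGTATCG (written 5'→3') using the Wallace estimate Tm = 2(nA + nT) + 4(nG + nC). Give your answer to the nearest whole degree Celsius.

74°C

Base counts: A=3, T=4, G=3, C=12 (length 22).
Tm = 2·(3+4) + 4·(3+12) = 2·7 + 4·15 = 14 + 60 = 74°C.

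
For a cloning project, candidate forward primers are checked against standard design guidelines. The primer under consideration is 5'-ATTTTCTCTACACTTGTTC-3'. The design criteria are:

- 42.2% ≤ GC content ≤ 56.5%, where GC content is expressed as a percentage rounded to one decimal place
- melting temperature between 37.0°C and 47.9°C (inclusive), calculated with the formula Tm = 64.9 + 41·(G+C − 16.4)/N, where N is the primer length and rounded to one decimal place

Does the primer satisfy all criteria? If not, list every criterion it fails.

Fails: GC content.

Base counts: A=3, T=10, G=1, C=5 (length 19).
GC content: GC 6/19 = 31.6%, outside 42.2–56.5% ✗
Tm: Tm = 64.9 + 41·(6 − 16.4)/19 = 42.5°C ✓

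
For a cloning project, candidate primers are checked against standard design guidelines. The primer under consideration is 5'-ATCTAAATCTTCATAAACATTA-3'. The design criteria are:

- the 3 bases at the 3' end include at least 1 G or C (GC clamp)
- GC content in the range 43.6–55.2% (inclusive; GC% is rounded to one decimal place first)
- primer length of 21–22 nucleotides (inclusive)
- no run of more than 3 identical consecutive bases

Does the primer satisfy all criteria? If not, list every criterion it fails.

Base counts: A=10, T=8, G=0, C=4 (length 22).
GC clamp: 3' end TTA has 0 G/C, need ≥1 ✗
GC content: GC 4/22 = 18.2%, outside 43.6–55.2% ✗
length: length 22 ✓
homopolymer run: longest run = 3 ✓

Fails: GC clamp, GC content.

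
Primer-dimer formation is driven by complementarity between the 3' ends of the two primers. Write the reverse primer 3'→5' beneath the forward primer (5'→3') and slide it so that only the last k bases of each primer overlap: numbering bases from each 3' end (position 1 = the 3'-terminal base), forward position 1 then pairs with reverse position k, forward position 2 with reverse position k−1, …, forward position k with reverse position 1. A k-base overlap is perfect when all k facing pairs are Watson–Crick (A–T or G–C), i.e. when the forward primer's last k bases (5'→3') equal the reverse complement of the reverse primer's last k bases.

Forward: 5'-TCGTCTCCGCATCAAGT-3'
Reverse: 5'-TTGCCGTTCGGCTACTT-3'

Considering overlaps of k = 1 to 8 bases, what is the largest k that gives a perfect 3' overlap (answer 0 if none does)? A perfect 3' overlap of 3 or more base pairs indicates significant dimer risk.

Longest perfect overlap: 4 complementary base pairs; significant dimer risk (threshold 3).

Last 8 bases (5'→3') — forward …CATCAAGT, reverse …GGCTACTT.
Reverse complement of the reverse primer's last 8 bases: AAGTAGCC; its first k bases are the reverse complement of the reverse primer's last k bases, so a perfect k-base overlap needs the forward primer's last k bases to equal them.
Comparing (forward last k vs required): k=1: T vs A ✗; k=2: GT vs AA ✗; k=3: AGT vs AAG ✗; k=4: AAGT vs AAGT ✓; k=5: CAAGT vs AAGTA ✗; k=6: TCAAGT vs AAGTAG ✗; k=7: ATCAAGT vs AAGTAGC ✗; k=8: CATCAAGT vs AAGTAGCC ✗.
Only k = 4 is perfect, so the longest perfect 3' overlap is 4.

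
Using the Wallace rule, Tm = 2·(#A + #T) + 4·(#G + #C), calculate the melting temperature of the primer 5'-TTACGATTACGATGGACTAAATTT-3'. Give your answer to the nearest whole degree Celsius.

62°C

Base counts: A=8, T=9, G=4, C=3 (length 24).
Tm = 2·(8+9) + 4·(4+3) = 2·17 + 4·7 = 34 + 28 = 62°C.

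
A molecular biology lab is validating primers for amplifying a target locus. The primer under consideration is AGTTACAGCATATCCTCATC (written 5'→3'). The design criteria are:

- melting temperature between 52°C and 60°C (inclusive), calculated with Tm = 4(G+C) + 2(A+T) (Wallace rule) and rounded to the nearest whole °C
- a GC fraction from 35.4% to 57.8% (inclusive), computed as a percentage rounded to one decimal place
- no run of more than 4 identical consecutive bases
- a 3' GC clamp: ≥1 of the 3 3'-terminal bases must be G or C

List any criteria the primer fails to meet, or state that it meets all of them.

Base counts: A=6, T=6, G=2, C=6 (length 20).
Tm: Tm = 2·12 + 4·8 = 56°C ✓
GC content: GC 8/20 = 40.0% ✓
homopolymer run: longest run = 2 ✓
GC clamp: 3' end ATC has 1 G/C ✓

Meets all criteria.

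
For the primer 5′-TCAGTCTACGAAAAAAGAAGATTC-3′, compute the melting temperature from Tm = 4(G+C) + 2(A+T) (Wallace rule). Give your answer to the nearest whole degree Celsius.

64°C

Base counts: A=11, T=5, G=4, C=4 (length 24).
Tm = 2·(11+5) + 4·(4+4) = 2·16 + 4·8 = 32 + 32 = 64°C.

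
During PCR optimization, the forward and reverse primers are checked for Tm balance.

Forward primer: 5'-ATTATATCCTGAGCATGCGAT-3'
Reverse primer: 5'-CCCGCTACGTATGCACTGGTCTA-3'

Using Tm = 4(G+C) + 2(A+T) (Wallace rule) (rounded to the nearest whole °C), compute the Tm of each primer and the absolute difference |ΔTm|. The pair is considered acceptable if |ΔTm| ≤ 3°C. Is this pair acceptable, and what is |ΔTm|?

Forward: A=6 T=7 G=4 C=4 → Tm = 2·13 + 4·8 = 58°C.
Reverse: A=4 T=6 G=5 C=8 → Tm = 2·10 + 4·13 = 72°C.
|ΔTm| = |58 − 72| = 14°C, > 3°C.

|ΔTm| = 14°C; the pair is not acceptable.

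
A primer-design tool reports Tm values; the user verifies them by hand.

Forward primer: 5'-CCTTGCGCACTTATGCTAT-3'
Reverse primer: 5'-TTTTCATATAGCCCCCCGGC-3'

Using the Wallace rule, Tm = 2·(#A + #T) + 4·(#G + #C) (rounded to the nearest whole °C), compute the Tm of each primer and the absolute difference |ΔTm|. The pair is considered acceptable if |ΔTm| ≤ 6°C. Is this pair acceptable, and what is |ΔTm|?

|ΔTm| = 6°C; the pair is acceptable.

Forward: A=3 T=7 G=3 C=6 → Tm = 2·10 + 4·9 = 56°C.
Reverse: A=3 T=6 G=3 C=8 → Tm = 2·9 + 4·11 = 62°C.
|ΔTm| = |56 − 62| = 6°C, ≤ 6°C.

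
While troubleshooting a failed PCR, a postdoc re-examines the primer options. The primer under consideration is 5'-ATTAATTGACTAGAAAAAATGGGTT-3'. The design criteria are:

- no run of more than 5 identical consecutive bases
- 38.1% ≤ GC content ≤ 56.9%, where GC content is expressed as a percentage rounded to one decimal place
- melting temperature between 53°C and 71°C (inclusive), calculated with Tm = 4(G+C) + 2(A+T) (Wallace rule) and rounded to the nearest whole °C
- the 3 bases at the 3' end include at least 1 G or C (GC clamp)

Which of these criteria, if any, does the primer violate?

Base counts: A=11, T=8, G=5, C=1 (length 25).
homopolymer run: longest run = 6, exceeds 5 ✗
GC content: GC 6/25 = 24.0%, outside 38.1–56.9% ✗
Tm: Tm = 2·19 + 4·6 = 62°C ✓
GC clamp: 3' end GTT has 1 G/C ✓

Fails: homopolymer run, GC content.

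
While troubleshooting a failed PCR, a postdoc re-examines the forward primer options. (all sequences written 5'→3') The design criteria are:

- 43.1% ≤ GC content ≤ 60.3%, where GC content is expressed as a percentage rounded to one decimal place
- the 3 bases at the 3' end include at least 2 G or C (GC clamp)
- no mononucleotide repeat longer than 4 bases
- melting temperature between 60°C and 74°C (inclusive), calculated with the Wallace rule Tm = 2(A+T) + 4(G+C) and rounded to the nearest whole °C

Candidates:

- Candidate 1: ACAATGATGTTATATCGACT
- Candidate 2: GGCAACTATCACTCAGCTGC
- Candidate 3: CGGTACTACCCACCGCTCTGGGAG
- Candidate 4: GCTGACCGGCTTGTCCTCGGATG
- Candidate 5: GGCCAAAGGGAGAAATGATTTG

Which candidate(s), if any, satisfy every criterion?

Candidate 2 only.

Candidate 1 (20 nt, A=7 T=7 G=3 C=3): GC 6/20 = 30.0%, outside 43.1–60.3% ✗; 3' end ACT has 1 G/C, need ≥2 ✗; longest run = 2 ✓; Tm = 2·14 + 4·6 = 52°C, outside 60–74°C ✗ — fails.
Candidate 2 (20 nt, A=5 T=4 G=4 C=7): GC 11/20 = 55.0% ✓; 3' end TGC has 2 G/C ✓; longest run = 2 ✓; Tm = 2·9 + 4·11 = 62°C ✓ — passes.
Candidate 3 (24 nt, A=4 T=4 G=7 C=9): GC 16/24 = 66.7%, outside 43.1–60.3% ✗; 3' end GAG has 2 G/C ✓; longest run = 3 ✓; Tm = 2·8 + 4·16 = 80°C, outside 60–74°C ✗ — fails.
Candidate 4 (23 nt, A=2 T=6 G=8 C=7): GC 15/23 = 65.2%, outside 43.1–60.3% ✗; 3' end ATG has 1 G/C, need ≥2 ✗; longest run = 2 ✓; Tm = 2·8 + 4·15 = 76°C, outside 60–74°C ✗ — fails.
Candidate 5 (22 nt, A=8 T=4 G=8 C=2): GC 10/22 = 45.5% ✓; 3' end TTG has 1 G/C, need ≥2 ✗; longest run = 3 ✓; Tm = 2·12 + 4·10 = 64°C ✓ — fails.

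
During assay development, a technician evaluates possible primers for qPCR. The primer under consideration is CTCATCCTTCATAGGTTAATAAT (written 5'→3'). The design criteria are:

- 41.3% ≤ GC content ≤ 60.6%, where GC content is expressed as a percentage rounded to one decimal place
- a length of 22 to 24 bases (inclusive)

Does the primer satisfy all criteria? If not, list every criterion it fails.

Fails: GC content.

Base counts: A=7, T=9, G=2, C=5 (length 23).
GC content: GC 7/23 = 30.4%, outside 41.3–60.6% ✗
length: length 23 ✓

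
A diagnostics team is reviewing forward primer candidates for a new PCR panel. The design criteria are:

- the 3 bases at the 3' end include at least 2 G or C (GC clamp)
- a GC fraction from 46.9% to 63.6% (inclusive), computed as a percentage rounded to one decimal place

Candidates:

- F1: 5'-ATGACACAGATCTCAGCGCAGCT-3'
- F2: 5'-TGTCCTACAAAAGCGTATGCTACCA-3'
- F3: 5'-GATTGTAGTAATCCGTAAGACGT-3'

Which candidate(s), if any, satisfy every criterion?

F1 only.

F1 (23 nt, A=7 T=4 G=5 C=7): 3' end GCT has 2 G/C ✓; GC 12/23 = 52.2% ✓ — passes.
F2 (25 nt, A=8 T=6 G=4 C=7): 3' end CCA has 2 G/C ✓; GC 11/25 = 44.0%, outside 46.9–63.6% ✗ — fails.
F3 (23 nt, A=7 T=7 G=6 C=3): 3' end CGT has 2 G/C ✓; GC 9/23 = 39.1%, outside 46.9–63.6% ✗ — fails.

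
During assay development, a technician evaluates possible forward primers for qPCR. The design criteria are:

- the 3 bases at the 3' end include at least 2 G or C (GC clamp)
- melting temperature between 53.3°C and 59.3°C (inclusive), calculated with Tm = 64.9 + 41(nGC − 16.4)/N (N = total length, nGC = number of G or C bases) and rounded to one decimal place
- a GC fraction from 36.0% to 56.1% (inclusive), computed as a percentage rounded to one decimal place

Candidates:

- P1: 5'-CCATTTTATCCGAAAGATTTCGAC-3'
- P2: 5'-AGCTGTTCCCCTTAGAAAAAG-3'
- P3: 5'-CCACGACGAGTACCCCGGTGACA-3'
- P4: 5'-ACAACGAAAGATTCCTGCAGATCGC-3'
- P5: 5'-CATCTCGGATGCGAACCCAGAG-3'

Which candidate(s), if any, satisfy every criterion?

P1 (24 nt, A=7 T=8 G=3 C=6): 3' end GAC has 2 G/C ✓; Tm = 64.9 + 41·(9 − 16.4)/24 = 52.3°C, outside 53.3–59.3°C ✗; GC 9/24 = 37.5% ✓ — fails.
P2 (21 nt, A=7 T=5 G=4 C=5): 3' end AAG has 1 G/C, need ≥2 ✗; Tm = 64.9 + 41·(9 − 16.4)/21 = 50.5°C, outside 53.3–59.3°C ✗; GC 9/21 = 42.9% ✓ — fails.
P3 (23 nt, A=6 T=2 G=6 C=9): 3' end ACA has 1 G/C, need ≥2 ✗; Tm = 64.9 + 41·(15 − 16.4)/23 = 62.4°C, outside 53.3–59.3°C ✗; GC 15/23 = 65.2%, outside 36.0–56.1% ✗ — fails.
P4 (25 nt, A=9 T=4 G=5 C=7): 3' end CGC has 3 G/C ✓; Tm = 64.9 + 41·(12 − 16.4)/25 = 57.7°C ✓; GC 12/25 = 48.0% ✓ — passes.
P5 (22 nt, A=6 T=3 G=6 C=7): 3' end GAG has 2 G/C ✓; Tm = 64.9 + 41·(13 − 16.4)/22 = 58.6°C ✓; GC 13/22 = 59.1%, outside 36.0–56.1% ✗ — fails.

P4 only.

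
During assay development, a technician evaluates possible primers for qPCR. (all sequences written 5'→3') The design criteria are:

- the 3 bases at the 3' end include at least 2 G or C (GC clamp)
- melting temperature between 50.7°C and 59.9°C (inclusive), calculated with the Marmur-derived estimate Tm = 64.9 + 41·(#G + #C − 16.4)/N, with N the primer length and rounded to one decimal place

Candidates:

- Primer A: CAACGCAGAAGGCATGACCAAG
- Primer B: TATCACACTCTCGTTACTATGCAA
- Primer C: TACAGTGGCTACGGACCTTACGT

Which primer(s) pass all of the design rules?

Primer A (22 nt, A=9 T=1 G=6 C=6): 3' end AAG has 1 G/C, need ≥2 ✗; Tm = 64.9 + 41·(12 − 16.4)/22 = 56.7°C ✓ — fails.
Primer B (24 nt, A=7 T=8 G=2 C=7): 3' end CAA has 1 G/C, need ≥2 ✗; Tm = 64.9 + 41·(9 − 16.4)/24 = 52.3°C ✓ — fails.
Primer C (23 nt, A=5 T=6 G=6 C=6): 3' end CGT has 2 G/C ✓; Tm = 64.9 + 41·(12 − 16.4)/23 = 57.1°C ✓ — passes.

Primer C only.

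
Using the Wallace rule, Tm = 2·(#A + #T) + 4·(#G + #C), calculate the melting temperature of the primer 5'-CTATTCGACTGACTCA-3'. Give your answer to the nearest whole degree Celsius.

Base counts: A=4, T=5, G=2, C=5 (length 16).
Tm = 2·(4+5) + 4·(2+5) = 2·9 + 4·7 = 18 + 28 = 46°C.

46°C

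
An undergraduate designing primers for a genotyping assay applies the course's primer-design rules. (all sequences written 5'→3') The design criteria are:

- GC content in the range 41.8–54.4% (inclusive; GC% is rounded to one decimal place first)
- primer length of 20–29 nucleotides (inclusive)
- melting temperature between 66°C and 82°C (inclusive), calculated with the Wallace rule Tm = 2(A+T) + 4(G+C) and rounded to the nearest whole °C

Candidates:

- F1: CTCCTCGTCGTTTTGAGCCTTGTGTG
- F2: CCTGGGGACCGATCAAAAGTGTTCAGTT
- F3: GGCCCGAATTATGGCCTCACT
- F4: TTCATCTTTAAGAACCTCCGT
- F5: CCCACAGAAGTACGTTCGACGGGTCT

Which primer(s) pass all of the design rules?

F1 (26 nt, A=1 T=11 G=7 C=7): GC 14/26 = 53.8% ✓; length 26 ✓; Tm = 2·12 + 4·14 = 80°C ✓ — passes.
F2 (28 nt, A=7 T=7 G=8 C=6): GC 14/28 = 50.0% ✓; length 28 ✓; Tm = 2·14 + 4·14 = 84°C, outside 66–82°C ✗ — fails.
F3 (21 nt, A=4 T=5 G=5 C=7): GC 12/21 = 57.1%, outside 41.8–54.4% ✗; length 21 ✓; Tm = 2·9 + 4·12 = 66°C ✓ — fails.
F4 (21 nt, A=5 T=8 G=2 C=6): GC 8/21 = 38.1%, outside 41.8–54.4% ✗; length 21 ✓; Tm = 2·13 + 4·8 = 58°C, outside 66–82°C ✗ — fails.
F5 (26 nt, A=6 T=5 G=7 C=8): GC 15/26 = 57.7%, outside 41.8–54.4% ✗; length 26 ✓; Tm = 2·11 + 4·15 = 82°C ✓ — fails.

F1 only.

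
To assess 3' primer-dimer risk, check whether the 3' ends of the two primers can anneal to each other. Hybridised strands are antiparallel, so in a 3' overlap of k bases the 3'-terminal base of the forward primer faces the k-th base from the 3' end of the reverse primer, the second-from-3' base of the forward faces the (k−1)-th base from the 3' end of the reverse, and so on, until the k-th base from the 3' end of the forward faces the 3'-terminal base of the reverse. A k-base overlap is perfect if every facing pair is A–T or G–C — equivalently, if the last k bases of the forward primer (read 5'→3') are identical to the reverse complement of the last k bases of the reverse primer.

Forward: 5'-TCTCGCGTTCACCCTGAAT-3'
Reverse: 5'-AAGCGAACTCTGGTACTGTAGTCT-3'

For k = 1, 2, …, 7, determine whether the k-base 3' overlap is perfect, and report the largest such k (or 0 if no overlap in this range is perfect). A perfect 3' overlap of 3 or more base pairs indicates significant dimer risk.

Last 7 bases (5'→3') — forward …CCTGAAT, reverse …GTAGTCT.
Reverse complement of the reverse primer's last 7 bases: AGACTAC; its first k bases are the reverse complement of the reverse primer's last k bases, so a perfect k-base overlap needs the forward primer's last k bases to equal them.
Comparing (forward last k vs required): k=1: T vs A ✗; k=2: AT vs AG ✗; k=3: AAT vs AGA ✗; k=4: GAAT vs AGAC ✗; k=5: TGAAT vs AGACT ✗; k=6: CTGAAT vs AGACTA ✗; k=7: CCTGAAT vs AGACTAC ✗.
No overlap length from 1 to 7 is perfect, so the longest perfect 3' overlap is 0.

Longest perfect overlap: 0 complementary base pairs; below the dimer-risk threshold (threshold 3).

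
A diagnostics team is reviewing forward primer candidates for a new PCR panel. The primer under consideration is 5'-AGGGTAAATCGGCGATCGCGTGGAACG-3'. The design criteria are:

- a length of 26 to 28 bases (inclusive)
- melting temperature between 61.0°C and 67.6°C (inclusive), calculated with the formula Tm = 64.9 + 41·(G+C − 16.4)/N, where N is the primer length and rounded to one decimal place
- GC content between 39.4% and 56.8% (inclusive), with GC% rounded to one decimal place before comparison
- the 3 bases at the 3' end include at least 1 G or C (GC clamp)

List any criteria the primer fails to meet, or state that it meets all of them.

Base counts: A=7, T=4, G=11, C=5 (length 27).
length: length 27 ✓
Tm: Tm = 64.9 + 41·(16 − 16.4)/27 = 64.3°C ✓
GC content: GC 16/27 = 59.3%, outside 39.4–56.8% ✗
GC clamp: 3' end ACG has 2 G/C ✓

Fails: GC content.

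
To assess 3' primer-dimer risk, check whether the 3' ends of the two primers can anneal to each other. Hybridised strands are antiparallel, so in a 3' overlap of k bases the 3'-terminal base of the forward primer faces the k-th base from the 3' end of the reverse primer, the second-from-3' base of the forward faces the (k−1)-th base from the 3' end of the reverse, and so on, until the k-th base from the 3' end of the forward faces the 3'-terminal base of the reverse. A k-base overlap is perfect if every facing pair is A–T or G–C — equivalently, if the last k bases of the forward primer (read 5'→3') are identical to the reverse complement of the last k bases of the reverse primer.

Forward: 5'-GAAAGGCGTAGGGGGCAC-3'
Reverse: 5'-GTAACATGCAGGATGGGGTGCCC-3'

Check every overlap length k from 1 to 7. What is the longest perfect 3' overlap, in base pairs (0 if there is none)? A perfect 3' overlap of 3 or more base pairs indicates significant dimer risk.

Last 7 bases (5'→3') — forward …GGGGCAC, reverse …GGTGCCC.
Reverse complement of the reverse primer's last 7 bases: GGGCACC; its first k bases are the reverse complement of the reverse primer's last k bases, so a perfect k-base overlap needs the forward primer's last k bases to equal them.
Comparing (forward last k vs required): k=1: C vs G ✗; k=2: AC vs GG ✗; k=3: CAC vs GGG ✗; k=4: GCAC vs GGGC ✗; k=5: GGCAC vs GGGCA ✗; k=6: GGGCAC vs GGGCAC ✓; k=7: GGGGCAC vs GGGCACC ✗.
Only k = 6 is perfect, so the longest perfect 3' overlap is 6.

Longest perfect overlap: 6 complementary base pairs; significant dimer risk (threshold 3).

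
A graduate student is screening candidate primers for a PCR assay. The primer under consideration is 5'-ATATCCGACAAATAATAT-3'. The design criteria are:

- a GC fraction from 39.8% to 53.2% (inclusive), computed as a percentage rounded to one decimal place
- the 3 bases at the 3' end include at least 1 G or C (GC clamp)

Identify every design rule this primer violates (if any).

Base counts: A=9, T=5, G=1, C=3 (length 18).
GC content: GC 4/18 = 22.2%, outside 39.8–53.2% ✗
GC clamp: 3' end TAT has 0 G/C, need ≥1 ✗

Fails: GC content, GC clamp.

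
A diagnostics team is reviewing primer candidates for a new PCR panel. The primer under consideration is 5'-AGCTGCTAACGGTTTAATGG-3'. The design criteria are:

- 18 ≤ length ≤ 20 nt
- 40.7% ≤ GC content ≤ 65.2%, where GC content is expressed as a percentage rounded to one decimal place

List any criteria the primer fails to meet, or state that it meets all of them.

Meets all criteria.

Base counts: A=5, T=6, G=6, C=3 (length 20).
length: length 20 ✓
GC content: GC 9/20 = 45.0% ✓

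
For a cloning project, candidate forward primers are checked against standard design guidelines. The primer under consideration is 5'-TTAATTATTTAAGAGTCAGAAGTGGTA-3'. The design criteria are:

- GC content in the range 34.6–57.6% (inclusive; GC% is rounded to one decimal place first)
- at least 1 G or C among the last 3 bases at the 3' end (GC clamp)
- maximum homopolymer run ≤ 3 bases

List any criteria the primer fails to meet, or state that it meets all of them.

Fails: GC content.

Base counts: A=10, T=10, G=6, C=1 (length 27).
GC content: GC 7/27 = 25.9%, outside 34.6–57.6% ✗
GC clamp: 3' end GTA has 1 G/C ✓
homopolymer run: longest run = 3 ✓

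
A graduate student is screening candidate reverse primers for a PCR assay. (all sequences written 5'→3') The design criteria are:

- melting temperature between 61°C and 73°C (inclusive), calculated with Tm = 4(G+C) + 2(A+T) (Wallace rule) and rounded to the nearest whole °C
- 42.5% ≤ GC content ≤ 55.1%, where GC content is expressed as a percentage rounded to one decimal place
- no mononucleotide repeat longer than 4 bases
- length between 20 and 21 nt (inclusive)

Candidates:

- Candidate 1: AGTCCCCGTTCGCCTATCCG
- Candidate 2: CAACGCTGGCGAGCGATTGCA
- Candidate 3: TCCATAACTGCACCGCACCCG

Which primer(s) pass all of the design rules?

None of the candidates satisfy all criteria.

Candidate 1 (20 nt, A=2 T=5 G=4 C=9): Tm = 2·7 + 4·13 = 66°C ✓; GC 13/20 = 65.0%, outside 42.5–55.1% ✗; longest run = 4 ✓; length 20 ✓ — fails.
Candidate 2 (21 nt, A=5 T=3 G=7 C=6): Tm = 2·8 + 4·13 = 68°C ✓; GC 13/21 = 61.9%, outside 42.5–55.1% ✗; longest run = 2 ✓; length 21 ✓ — fails.
Candidate 3 (21 nt, A=5 T=3 G=3 C=10): Tm = 2·8 + 4·13 = 68°C ✓; GC 13/21 = 61.9%, outside 42.5–55.1% ✗; longest run = 3 ✓; length 21 ✓ — fails.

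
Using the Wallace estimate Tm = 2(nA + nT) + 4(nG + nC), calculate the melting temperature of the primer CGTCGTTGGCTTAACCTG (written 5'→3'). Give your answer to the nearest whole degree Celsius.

Base counts: A=2, T=6, G=5, C=5 (length 18).
Tm = 2·(2+6) + 4·(5+5) = 2·8 + 4·10 = 16 + 40 = 56°C.

56°C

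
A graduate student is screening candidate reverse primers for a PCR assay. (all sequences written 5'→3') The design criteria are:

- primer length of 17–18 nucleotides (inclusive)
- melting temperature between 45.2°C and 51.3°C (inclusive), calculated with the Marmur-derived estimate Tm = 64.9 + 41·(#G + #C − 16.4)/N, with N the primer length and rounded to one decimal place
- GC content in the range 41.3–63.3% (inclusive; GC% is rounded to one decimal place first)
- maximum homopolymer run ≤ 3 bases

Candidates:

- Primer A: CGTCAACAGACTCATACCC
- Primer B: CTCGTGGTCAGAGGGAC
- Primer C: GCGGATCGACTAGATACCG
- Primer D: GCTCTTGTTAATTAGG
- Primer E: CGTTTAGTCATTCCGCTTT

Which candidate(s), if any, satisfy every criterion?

Primer A (19 nt, A=6 T=3 G=2 C=8): length 19, outside 17–18 ✗; Tm = 64.9 + 41·(10 − 16.4)/19 = 51.1°C ✓; GC 10/19 = 52.6% ✓; longest run = 3 ✓ — fails.
Primer B (17 nt, A=3 T=3 G=7 C=4): length 17 ✓; Tm = 64.9 + 41·(11 − 16.4)/17 = 51.9°C, outside 45.2–51.3°C ✗; GC 11/17 = 64.7%, outside 41.3–63.3% ✗; longest run = 3 ✓ — fails.
Primer C (19 nt, A=5 T=3 G=6 C=5): length 19, outside 17–18 ✗; Tm = 64.9 + 41·(11 − 16.4)/19 = 53.2°C, outside 45.2–51.3°C ✗; GC 11/19 = 57.9% ✓; longest run = 2 ✓ — fails.
Primer D (16 nt, A=3 T=7 G=4 C=2): length 16, outside 17–18 ✗; Tm = 64.9 + 41·(6 − 16.4)/16 = 38.3°C, outside 45.2–51.3°C ✗; GC 6/16 = 37.5%, outside 41.3–63.3% ✗; longest run = 2 ✓ — fails.
Primer E (19 nt, A=2 T=9 G=3 C=5): length 19, outside 17–18 ✗; Tm = 64.9 + 41·(8 − 16.4)/19 = 46.8°C ✓; GC 8/19 = 42.1% ✓; longest run = 3 ✓ — fails.

None of the candidates satisfy all criteria.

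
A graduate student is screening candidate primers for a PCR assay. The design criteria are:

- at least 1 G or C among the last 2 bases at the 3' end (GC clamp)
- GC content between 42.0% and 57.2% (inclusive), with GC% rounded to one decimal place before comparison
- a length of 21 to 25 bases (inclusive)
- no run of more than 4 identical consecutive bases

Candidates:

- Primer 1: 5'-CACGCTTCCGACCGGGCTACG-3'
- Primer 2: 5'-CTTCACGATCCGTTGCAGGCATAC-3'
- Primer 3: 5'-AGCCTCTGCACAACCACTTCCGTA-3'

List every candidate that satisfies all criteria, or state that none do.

Primer 1 (21 nt, A=3 T=3 G=6 C=9): 3' end CG has 2 G/C ✓; GC 15/21 = 71.4%, outside 42.0–57.2% ✗; length 21 ✓; longest run = 3 ✓ — fails.
Primer 2 (24 nt, A=5 T=6 G=5 C=8): 3' end AC has 1 G/C ✓; GC 13/24 = 54.2% ✓; length 24 ✓; longest run = 2 ✓ — passes.
Primer 3 (24 nt, A=6 T=5 G=3 C=10): 3' end TA has 0 G/C, need ≥1 ✗; GC 13/24 = 54.2% ✓; length 24 ✓; longest run = 2 ✓ — fails.

Primer 2 only.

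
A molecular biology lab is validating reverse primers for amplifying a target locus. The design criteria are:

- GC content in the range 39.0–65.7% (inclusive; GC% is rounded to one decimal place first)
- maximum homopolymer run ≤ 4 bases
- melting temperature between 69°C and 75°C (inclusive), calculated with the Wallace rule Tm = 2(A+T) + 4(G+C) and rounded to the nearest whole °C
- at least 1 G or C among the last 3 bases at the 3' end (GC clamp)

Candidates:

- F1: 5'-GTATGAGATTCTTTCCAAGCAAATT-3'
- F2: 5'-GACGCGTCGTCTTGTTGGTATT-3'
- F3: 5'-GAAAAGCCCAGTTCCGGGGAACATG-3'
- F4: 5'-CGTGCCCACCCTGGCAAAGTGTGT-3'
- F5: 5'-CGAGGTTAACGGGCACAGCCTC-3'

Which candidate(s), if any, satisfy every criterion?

F1 (25 nt, A=8 T=9 G=4 C=4): GC 8/25 = 32.0%, outside 39.0–65.7% ✗; longest run = 3 ✓; Tm = 2·17 + 4·8 = 66°C, outside 69–75°C ✗; 3' end ATT has 0 G/C, need ≥1 ✗ — fails.
F2 (22 nt, A=2 T=9 G=7 C=4): GC 11/22 = 50.0% ✓; longest run = 2 ✓; Tm = 2·11 + 4·11 = 66°C, outside 69–75°C ✗; 3' end ATT has 0 G/C, need ≥1 ✗ — fails.
F3 (25 nt, A=8 T=3 G=8 C=6): GC 14/25 = 56.0% ✓; longest run = 4 ✓; Tm = 2·11 + 4·14 = 78°C, outside 69–75°C ✗; 3' end ATG has 1 G/C ✓ — fails.
F4 (24 nt, A=4 T=5 G=7 C=8): GC 15/24 = 62.5% ✓; longest run = 3 ✓; Tm = 2·9 + 4·15 = 78°C, outside 69–75°C ✗; 3' end TGT has 1 G/C ✓ — fails.
F5 (22 nt, A=5 T=3 G=7 C=7): GC 14/22 = 63.6% ✓; longest run = 3 ✓; Tm = 2·8 + 4·14 = 72°C ✓; 3' end CTC has 2 G/C ✓ — passes.

F5 only.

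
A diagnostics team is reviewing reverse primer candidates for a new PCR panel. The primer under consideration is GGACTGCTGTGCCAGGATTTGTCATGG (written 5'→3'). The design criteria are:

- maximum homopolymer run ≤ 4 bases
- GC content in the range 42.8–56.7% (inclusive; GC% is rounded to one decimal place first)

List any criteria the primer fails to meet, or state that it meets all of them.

Meets all criteria.

Base counts: A=4, T=8, G=10, C=5 (length 27).
homopolymer run: longest run = 3 ✓
GC content: GC 15/27 = 55.6% ✓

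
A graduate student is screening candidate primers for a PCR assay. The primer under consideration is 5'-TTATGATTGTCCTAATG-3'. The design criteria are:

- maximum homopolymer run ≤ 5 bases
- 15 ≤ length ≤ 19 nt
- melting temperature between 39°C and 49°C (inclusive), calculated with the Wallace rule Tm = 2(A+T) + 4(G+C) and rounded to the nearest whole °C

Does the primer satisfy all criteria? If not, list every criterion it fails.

Base counts: A=4, T=8, G=3, C=2 (length 17).
homopolymer run: longest run = 2 ✓
length: length 17 ✓
Tm: Tm = 2·12 + 4·5 = 44°C ✓

Meets all criteria.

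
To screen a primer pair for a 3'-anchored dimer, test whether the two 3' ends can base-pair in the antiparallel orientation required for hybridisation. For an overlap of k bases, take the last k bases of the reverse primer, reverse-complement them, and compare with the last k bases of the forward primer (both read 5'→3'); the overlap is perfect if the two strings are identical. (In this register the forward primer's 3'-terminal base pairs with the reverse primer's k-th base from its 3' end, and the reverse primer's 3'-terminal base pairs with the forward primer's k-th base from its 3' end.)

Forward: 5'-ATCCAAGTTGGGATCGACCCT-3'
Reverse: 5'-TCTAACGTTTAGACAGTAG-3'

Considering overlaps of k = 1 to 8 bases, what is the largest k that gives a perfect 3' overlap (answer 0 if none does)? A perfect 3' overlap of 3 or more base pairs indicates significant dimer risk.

Last 8 bases (5'→3') — forward …TCGACCCT, reverse …GACAGTAG.
Reverse complement of the reverse primer's last 8 bases: CTACTGTC; its first k bases are the reverse complement of the reverse primer's last k bases, so a perfect k-base overlap needs the forward primer's last k bases to equal them.
Comparing (forward last k vs required): k=1: T vs C ✗; k=2: CT vs CT ✓; k=3: CCT vs CTA ✗; k=4: CCCT vs CTAC ✗; k=5: ACCCT vs CTACT ✗; k=6: GACCCT vs CTACTG ✗; k=7: CGACCCT vs CTACTGT ✗; k=8: TCGACCCT vs CTACTGTC ✗.
Only k = 2 is perfect, so the longest perfect 3' overlap is 2.

Longest perfect overlap: 2 complementary base pairs; below the dimer-risk threshold (threshold 3).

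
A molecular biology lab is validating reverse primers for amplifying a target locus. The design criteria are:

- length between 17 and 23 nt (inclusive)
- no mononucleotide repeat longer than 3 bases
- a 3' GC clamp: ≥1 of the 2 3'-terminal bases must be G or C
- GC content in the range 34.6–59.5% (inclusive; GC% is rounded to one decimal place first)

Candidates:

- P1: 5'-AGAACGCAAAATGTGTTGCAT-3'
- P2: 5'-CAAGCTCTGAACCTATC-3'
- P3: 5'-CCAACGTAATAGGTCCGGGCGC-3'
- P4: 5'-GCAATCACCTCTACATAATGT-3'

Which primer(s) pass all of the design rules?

P2 and P4.

P1 (21 nt, A=8 T=5 G=5 C=3): length 21 ✓; longest run = 4, exceeds 3 ✗; 3' end AT has 0 G/C, need ≥1 ✗; GC 8/21 = 38.1% ✓ — fails.
P2 (17 nt, A=5 T=4 G=2 C=6): length 17 ✓; longest run = 2 ✓; 3' end TC has 1 G/C ✓; GC 8/17 = 47.1% ✓ — passes.
P3 (22 nt, A=5 T=3 G=7 C=7): length 22 ✓; longest run = 3 ✓; 3' end GC has 2 G/C ✓; GC 14/22 = 63.6%, outside 34.6–59.5% ✗ — fails.
P4 (21 nt, A=7 T=6 G=2 C=6): length 21 ✓; longest run = 2 ✓; 3' end GT has 1 G/C ✓; GC 8/21 = 38.1% ✓ — passes.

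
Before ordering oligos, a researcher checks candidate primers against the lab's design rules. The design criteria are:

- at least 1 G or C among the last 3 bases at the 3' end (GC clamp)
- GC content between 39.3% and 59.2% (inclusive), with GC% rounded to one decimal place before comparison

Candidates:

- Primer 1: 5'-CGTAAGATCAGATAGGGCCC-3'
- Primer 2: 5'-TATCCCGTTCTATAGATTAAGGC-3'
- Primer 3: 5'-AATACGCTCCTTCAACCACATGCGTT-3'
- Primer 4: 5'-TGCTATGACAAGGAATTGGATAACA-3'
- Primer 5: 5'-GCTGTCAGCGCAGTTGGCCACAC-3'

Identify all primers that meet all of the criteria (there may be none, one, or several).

Primer 1 and Primer 3.

Primer 1 (20 nt, A=6 T=3 G=6 C=5): 3' end CCC has 3 G/C ✓; GC 11/20 = 55.0% ✓ — passes.
Primer 2 (23 nt, A=6 T=8 G=4 C=5): 3' end GGC has 3 G/C ✓; GC 9/23 = 39.1%, outside 39.3–59.2% ✗ — fails.
Primer 3 (26 nt, A=7 T=7 G=3 C=9): 3' end GTT has 1 G/C ✓; GC 12/26 = 46.2% ✓ — passes.
Primer 4 (25 nt, A=10 T=6 G=6 C=3): 3' end ACA has 1 G/C ✓; GC 9/25 = 36.0%, outside 39.3–59.2% ✗ — fails.
Primer 5 (23 nt, A=4 T=4 G=7 C=8): 3' end CAC has 2 G/C ✓; GC 15/23 = 65.2%, outside 39.3–59.2% ✗ — fails.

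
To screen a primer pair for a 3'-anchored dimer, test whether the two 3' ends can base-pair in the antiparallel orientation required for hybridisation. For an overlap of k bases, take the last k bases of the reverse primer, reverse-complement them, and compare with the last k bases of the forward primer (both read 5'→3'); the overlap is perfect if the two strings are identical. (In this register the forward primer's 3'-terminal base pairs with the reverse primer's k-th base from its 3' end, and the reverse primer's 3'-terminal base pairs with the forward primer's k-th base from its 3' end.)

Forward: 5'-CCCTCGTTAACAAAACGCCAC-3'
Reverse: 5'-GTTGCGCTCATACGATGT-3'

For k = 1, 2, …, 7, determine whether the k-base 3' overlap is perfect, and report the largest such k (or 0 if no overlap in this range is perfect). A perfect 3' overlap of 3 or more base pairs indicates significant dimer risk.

Last 7 bases (5'→3') — forward …ACGCCAC, reverse …ACGATGT.
Reverse complement of the reverse primer's last 7 bases: ACATCGT; its first k bases are the reverse complement of the reverse primer's last k bases, so a perfect k-base overlap needs the forward primer's last k bases to equal them.
Comparing (forward last k vs required): k=1: C vs A ✗; k=2: AC vs AC ✓; k=3: CAC vs ACA ✗; k=4: CCAC vs ACAT ✗; k=5: GCCAC vs ACATC ✗; k=6: CGCCAC vs ACATCG ✗; k=7: ACGCCAC vs ACATCGT ✗.
Only k = 2 is perfect, so the longest perfect 3' overlap is 2.

Longest perfect overlap: 2 complementary base pairs; below the dimer-risk threshold (threshold 3).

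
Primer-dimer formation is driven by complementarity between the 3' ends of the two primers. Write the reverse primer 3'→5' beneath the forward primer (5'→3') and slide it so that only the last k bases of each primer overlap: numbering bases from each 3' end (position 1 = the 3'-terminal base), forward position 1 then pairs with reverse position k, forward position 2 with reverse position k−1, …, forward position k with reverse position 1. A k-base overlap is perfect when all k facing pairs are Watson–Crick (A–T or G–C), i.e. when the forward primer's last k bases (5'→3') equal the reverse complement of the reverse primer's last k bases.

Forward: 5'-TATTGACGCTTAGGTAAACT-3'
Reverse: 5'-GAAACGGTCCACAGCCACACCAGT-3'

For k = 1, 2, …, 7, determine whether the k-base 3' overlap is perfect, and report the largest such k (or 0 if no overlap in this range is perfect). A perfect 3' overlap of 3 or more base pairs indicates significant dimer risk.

Last 7 bases (5'→3') — forward …GTAAACT, reverse …CACCAGT.
Reverse complement of the reverse primer's last 7 bases: ACTGGTG; its first k bases are the reverse complement of the reverse primer's last k bases, so a perfect k-base overlap needs the forward primer's last k bases to equal them.
Comparing (forward last k vs required): k=1: T vs A ✗; k=2: CT vs AC ✗; k=3: ACT vs ACT ✓; k=4: AACT vs ACTG ✗; k=5: AAACT vs ACTGG ✗; k=6: TAAACT vs ACTGGT ✗; k=7: GTAAACT vs ACTGGTG ✗.
Only k = 3 is perfect, so the longest perfect 3' overlap is 3.

Longest perfect overlap: 3 complementary base pairs; significant dimer risk (threshold 3).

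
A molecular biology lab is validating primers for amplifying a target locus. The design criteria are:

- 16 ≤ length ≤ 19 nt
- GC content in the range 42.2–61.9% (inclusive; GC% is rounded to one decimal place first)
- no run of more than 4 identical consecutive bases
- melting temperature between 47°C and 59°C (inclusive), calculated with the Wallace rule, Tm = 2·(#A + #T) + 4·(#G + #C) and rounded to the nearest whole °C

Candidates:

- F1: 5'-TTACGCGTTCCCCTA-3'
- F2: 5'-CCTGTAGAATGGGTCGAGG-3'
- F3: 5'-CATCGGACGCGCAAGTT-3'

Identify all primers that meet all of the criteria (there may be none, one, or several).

F3 only.

F1 (15 nt, A=2 T=5 G=2 C=6): length 15, outside 16–19 ✗; GC 8/15 = 53.3% ✓; longest run = 4 ✓; Tm = 2·7 + 4·8 = 46°C, outside 47–59°C ✗ — fails.
F2 (19 nt, A=4 T=4 G=8 C=3): length 19 ✓; GC 11/19 = 57.9% ✓; longest run = 3 ✓; Tm = 2·8 + 4·11 = 60°C, outside 47–59°C ✗ — fails.
F3 (17 nt, A=4 T=3 G=5 C=5): length 17 ✓; GC 10/17 = 58.8% ✓; longest run = 2 ✓; Tm = 2·7 + 4·10 = 54°C ✓ — passes.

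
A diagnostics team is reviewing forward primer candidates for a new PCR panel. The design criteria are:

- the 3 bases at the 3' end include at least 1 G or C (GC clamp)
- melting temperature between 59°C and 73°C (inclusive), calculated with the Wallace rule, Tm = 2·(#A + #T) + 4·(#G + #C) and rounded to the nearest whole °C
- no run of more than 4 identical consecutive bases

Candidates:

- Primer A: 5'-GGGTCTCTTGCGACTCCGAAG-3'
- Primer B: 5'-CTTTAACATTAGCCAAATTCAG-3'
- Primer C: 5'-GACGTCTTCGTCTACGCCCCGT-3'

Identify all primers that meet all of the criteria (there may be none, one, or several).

Primer A and Primer C.

Primer A (21 nt, A=3 T=5 G=7 C=6): 3' end AAG has 1 G/C ✓; Tm = 2·8 + 4·13 = 68°C ✓; longest run = 3 ✓ — passes.
Primer B (22 nt, A=8 T=7 G=2 C=5): 3' end CAG has 2 G/C ✓; Tm = 2·15 + 4·7 = 58°C, outside 59–73°C ✗; longest run = 3 ✓ — fails.
Primer C (22 nt, A=2 T=6 G=5 C=9): 3' end CGT has 2 G/C ✓; Tm = 2·8 + 4·14 = 72°C ✓; longest run = 4 ✓ — passes.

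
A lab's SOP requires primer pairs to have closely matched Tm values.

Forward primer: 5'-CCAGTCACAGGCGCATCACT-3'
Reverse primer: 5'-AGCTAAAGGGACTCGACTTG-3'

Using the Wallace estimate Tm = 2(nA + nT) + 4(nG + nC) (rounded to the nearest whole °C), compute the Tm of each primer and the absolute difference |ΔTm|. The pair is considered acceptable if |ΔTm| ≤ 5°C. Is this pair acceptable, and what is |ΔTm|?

|ΔTm| = 4°C; the pair is acceptable.

Forward: A=5 T=3 G=4 C=8 → Tm = 2·8 + 4·12 = 64°C.
Reverse: A=6 T=4 G=6 C=4 → Tm = 2·10 + 4·10 = 60°C.
|ΔTm| = |64 − 60| = 4°C, ≤ 5°C.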